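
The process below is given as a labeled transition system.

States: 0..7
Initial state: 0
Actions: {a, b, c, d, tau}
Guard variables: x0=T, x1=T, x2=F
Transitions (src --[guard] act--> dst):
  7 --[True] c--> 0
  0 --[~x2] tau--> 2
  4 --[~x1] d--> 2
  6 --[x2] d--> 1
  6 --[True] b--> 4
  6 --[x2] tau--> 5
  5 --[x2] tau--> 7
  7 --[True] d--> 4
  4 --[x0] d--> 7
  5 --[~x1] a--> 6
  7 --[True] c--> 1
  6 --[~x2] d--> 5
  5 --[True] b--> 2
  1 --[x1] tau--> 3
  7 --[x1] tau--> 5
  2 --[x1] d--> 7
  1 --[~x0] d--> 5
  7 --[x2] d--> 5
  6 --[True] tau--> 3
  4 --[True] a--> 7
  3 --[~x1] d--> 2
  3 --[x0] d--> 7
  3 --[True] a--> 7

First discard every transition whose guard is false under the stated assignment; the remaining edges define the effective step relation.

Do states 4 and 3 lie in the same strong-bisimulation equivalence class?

Answer: BISIMILAR

Analysis:
Refine partition for ~:
  π0 = {{0,1,2,3,4,5,6,7}}
  π1 = {{0,1},{2},{3,4},{5},{6},{7}}
  π2 = {{0},{1},{2},{3,4},{5},{6},{7}}
7 equivalence class(es) (converged in 3)
4∈{3,4}, 3∈{3,4}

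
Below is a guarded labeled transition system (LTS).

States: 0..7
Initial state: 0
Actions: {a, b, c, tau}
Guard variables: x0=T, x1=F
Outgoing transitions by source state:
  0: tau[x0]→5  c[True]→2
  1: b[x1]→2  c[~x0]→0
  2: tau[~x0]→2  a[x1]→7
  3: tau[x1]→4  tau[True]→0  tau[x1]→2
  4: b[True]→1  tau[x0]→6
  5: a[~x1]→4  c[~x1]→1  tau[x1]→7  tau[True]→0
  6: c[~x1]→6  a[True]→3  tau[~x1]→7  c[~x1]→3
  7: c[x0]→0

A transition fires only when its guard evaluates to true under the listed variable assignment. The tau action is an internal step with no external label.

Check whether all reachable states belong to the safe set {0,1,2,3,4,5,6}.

Answer: INVARIANT VIOLATED at state 7

Trace:
Inv-set: {0,1,2,3,4,5,6}
Reach set: {0,1,2,3,4,5,6,7}
  0: ok
  1: ok
  2: ok
  3: ok
  4: ok
  5: ok
  6: ok
  7: outside
counterexample path to 7: tau·a·tau·tau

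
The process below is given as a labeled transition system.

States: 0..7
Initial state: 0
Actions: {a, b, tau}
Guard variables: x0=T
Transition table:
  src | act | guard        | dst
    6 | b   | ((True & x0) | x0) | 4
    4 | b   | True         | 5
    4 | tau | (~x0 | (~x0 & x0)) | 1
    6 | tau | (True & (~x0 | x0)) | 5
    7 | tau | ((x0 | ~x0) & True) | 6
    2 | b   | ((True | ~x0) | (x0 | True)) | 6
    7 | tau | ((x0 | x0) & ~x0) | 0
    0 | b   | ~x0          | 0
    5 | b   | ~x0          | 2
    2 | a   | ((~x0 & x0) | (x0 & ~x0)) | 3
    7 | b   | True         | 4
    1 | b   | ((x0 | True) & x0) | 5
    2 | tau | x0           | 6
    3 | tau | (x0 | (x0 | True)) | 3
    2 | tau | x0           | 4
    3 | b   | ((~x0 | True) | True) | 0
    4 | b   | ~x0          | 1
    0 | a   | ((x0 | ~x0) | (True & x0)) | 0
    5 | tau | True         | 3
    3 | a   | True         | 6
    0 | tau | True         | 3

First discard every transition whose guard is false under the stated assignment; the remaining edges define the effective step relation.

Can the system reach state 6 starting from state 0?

Answer: REACHABLE

Trace:
Guard filter leaves 15 enabled edge(s).
depth 0: {0}
depth 1: {3}  now seen {0,3}
depth 2: {6}  now seen {0,3,6}
depth 3: {4,5}  now seen {0,3,4,5,6}
Reachable = {0,3,4,5,6}
witness 6: tau·a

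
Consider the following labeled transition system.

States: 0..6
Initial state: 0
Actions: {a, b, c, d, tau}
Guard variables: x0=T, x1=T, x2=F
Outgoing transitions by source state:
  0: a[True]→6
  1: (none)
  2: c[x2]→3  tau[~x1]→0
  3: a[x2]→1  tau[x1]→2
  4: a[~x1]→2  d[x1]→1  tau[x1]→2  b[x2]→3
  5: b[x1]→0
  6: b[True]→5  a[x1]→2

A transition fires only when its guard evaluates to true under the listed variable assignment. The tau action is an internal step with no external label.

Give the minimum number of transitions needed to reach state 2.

Answer: 2

Trace:
BFS to 2:
  Layer 0: {0}
  Layer 1: {6}
  Layer 2: {2,5}
2 enters at depth 2; path a·a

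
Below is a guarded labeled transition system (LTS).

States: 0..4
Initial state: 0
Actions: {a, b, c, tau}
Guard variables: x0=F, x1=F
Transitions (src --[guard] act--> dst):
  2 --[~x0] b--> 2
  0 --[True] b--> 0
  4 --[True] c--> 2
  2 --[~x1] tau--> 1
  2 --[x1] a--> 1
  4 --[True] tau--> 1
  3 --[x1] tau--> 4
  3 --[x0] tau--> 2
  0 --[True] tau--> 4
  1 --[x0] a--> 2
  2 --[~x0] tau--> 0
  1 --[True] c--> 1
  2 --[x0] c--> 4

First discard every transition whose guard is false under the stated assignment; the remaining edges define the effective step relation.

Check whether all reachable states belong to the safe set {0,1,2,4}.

Allowed set {0,1,2,4}
Reach set: {0,1,2,4}
  0: ✓
  1: ✓
  2: ✓
  4: ✓

Answer: INVARIANT HOLDS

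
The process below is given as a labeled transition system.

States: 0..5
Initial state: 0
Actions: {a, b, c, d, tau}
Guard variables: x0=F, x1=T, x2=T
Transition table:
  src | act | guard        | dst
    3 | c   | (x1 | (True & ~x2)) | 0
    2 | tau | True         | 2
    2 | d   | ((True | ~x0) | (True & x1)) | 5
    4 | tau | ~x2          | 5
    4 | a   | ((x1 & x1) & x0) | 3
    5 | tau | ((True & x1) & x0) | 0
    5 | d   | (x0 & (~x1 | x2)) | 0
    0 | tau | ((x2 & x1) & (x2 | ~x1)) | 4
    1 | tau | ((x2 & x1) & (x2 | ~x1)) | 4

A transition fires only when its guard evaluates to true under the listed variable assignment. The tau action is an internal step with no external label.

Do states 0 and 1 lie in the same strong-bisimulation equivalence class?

Bisimulation quotient by refinement:
  round 0: {{0,1,2,3,4,5}}
  round 1: {{0,1},{2},{3},{4,5}}
4 equivalence class(es) (converged in 2)
class of 0: {0,1}; class of 1: {0,1}

Answer: BISIMILAR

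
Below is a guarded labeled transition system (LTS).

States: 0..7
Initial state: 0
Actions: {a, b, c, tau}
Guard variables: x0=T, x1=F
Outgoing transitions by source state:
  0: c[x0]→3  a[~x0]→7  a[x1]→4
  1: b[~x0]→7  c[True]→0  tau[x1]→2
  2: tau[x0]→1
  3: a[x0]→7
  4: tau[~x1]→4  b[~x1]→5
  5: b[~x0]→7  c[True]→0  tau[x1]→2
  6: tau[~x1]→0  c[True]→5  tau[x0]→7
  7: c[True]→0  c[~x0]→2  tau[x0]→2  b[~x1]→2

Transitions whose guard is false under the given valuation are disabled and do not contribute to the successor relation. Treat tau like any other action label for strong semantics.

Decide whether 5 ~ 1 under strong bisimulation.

Answer: BISIMILAR

Analysis:
Compute ~ classes (split until stable):
  P[0] = {{0,1,2,3,4,5,6,7}}
  P[1] = {{0,1,5},{2},{3},{4},{6},{7}}
  P[2] = {{0},{1,5},{2},{3},{4},{6},{7}}
7 equivalence class(es) (converged in 3)
5∈{1,5}, 1∈{1,5}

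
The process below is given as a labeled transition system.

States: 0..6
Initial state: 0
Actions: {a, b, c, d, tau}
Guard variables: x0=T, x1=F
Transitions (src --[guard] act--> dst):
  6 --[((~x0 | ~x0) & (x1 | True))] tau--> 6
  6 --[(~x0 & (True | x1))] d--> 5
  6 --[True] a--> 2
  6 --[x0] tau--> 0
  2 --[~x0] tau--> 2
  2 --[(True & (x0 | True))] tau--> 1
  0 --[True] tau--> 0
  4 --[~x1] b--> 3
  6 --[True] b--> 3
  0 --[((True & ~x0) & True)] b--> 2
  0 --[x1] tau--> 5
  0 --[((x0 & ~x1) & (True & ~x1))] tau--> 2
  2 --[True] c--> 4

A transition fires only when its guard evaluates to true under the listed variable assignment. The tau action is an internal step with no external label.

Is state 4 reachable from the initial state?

Answer: REACHABLE

Working:
8 transition(s) survive guard evaluation.
depth 0: {0}
depth 1: {2}  total {0,2}
depth 2: {1,4}  total {0,1,2,4}
depth 3: {3}  total {0,1,2,3,4}
Reach set: {0,1,2,3,4}
trace reaching 4: tau·c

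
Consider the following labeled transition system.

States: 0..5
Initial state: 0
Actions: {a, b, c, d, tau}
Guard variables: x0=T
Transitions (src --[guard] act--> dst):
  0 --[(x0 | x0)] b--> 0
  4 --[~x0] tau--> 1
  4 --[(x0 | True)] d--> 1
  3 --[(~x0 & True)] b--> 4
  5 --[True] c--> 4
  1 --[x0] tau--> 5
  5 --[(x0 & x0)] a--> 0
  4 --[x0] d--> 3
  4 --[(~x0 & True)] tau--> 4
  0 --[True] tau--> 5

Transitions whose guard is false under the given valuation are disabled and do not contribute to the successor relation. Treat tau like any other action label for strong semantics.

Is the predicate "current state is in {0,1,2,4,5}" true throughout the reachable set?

Answer: INVARIANT VIOLATED at state 3

Working:
Safe = {0,1,2,4,5}
R = {0,1,3,4,5}
  0: ✓
  1: ✓
  3: outside
  4: ✓
  5: ✓
reach 3 via tau·c·d — violates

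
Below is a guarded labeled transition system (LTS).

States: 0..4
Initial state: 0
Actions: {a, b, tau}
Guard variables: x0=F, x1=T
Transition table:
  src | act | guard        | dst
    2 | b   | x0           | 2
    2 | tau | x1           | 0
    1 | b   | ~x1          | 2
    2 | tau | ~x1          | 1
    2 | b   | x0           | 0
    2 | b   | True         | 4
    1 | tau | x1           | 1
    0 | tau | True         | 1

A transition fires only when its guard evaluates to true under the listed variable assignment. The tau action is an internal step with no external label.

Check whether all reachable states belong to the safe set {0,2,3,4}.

Safe = {0,2,3,4}
Reachable = {0,1}
  0: ✓
  1: outside
witness against invariant: tau → 1

Answer: INVARIANT VIOLATED at state 1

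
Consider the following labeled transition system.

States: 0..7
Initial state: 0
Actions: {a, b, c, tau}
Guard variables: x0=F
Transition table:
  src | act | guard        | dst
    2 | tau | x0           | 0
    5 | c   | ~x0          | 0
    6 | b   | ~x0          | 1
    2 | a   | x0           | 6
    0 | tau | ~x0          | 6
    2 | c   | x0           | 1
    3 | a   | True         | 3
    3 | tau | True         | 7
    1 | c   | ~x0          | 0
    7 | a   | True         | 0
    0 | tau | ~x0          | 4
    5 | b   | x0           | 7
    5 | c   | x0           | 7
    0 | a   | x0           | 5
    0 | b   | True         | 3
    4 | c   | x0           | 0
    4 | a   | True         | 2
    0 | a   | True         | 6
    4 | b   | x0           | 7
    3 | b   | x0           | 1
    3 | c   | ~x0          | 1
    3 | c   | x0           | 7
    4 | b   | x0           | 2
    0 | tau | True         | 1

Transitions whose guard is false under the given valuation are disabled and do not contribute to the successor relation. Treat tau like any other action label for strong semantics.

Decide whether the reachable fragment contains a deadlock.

Answer: DEADLOCK at state 2

Analysis:
R = {0,1,2,3,4,6,7}
  0: a→6  b→3  tau→1  tau→4  tau→6  [5 exit(s)]
  1: c→0  [1 exit(s)]
  2: ∅  [deadlock]
  3: a→3  c→1  tau→7  [3 exit(s)]
  4: a→2  [1 exit(s)]
  6: b→1  [1 exit(s)]
  7: a→0  [1 exit(s)]
Path to 2: tau·a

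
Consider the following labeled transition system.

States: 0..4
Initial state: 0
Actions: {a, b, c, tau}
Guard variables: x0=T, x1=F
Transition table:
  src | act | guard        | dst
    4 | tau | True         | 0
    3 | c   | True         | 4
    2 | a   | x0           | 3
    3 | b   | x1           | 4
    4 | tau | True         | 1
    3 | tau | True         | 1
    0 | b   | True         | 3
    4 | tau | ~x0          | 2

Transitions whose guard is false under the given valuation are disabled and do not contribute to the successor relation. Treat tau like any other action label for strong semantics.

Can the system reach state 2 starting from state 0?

Guard filter leaves 6 enabled edge(s).
Layer 0: {0}
Layer 1: {3}  total {0,3}
Layer 2: {1,4}  total {0,1,3,4}
Reachable = {0,1,3,4}

Answer: UNREACHABLE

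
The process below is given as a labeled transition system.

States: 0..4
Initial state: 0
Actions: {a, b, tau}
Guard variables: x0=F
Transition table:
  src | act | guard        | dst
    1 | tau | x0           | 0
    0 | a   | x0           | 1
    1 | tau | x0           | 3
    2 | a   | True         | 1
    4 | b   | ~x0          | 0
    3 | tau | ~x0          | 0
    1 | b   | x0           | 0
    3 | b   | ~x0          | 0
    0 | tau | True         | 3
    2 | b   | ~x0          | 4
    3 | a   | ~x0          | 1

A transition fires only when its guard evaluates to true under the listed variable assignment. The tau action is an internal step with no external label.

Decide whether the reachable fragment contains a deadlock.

Reachable = {0,1,3}
  0: tau→3  [1 exit(s)]
  1: ∅  [deadlock]
  3: a→1  b→0  tau→0  [3 exit(s)]
Path to 1: tau·a

Answer: DEADLOCK at state 1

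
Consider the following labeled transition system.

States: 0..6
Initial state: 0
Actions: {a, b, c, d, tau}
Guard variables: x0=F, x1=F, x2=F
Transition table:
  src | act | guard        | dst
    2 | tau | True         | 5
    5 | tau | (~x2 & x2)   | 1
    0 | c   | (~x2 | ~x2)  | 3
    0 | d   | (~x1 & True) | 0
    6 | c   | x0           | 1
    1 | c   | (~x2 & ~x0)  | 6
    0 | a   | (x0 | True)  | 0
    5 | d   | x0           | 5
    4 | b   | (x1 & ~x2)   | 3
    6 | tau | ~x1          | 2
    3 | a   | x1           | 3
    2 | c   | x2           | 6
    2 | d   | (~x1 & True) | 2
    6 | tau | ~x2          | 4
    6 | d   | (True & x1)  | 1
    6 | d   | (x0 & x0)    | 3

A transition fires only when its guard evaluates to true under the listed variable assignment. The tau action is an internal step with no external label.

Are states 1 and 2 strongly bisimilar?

Answer: NOT BISIMILAR

Analysis:
Compute ~ classes (split until stable):
  round 0: {{0,1,2,3,4,5,6}}
  round 1: {{0},{1},{2},{3,4,5},{6}}
stable after 2 split(s): 5 block(s)
1∈{1}, 2∈{2}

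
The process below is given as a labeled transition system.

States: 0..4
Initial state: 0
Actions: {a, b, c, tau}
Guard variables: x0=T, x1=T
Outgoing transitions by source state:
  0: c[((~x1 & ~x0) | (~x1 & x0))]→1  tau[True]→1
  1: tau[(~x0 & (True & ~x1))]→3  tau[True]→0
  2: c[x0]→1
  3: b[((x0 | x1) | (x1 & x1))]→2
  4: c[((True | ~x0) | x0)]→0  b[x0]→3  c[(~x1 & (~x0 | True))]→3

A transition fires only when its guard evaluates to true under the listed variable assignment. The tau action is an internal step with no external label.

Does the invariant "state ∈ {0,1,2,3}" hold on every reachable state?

Safe = {0,1,2,3}
Reach set: {0,1}
  0: ok
  1: ok

Answer: INVARIANT HOLDS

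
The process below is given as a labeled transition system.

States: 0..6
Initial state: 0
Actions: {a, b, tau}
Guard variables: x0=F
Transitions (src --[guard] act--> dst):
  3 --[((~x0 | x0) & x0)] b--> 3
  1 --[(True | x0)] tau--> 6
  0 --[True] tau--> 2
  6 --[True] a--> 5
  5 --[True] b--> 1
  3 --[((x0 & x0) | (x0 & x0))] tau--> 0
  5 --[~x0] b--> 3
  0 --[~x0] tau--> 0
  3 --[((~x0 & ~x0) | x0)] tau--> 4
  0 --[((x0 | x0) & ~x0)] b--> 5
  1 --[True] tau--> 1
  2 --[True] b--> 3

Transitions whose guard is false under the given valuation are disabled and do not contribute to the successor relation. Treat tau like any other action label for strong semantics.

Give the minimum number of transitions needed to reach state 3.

Breadth-first toward 3:
  Layer 0: {0}
  Layer 1: {2}
  Layer 2: {3}
first hit 3 at d=2 via tau·b

Answer: 2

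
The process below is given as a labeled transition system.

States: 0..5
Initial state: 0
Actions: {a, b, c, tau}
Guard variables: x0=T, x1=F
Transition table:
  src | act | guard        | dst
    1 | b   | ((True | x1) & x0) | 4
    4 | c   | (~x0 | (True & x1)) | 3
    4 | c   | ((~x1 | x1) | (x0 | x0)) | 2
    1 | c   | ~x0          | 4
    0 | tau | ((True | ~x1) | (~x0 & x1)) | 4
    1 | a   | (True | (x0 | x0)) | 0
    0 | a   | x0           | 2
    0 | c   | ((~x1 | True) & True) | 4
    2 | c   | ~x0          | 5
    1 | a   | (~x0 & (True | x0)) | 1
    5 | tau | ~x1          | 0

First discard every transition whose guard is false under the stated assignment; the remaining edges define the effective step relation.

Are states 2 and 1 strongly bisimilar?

Compute ~ classes (split until stable):
  P[0] = {{0,1,2,3,4,5}}
  P[1] = {{0},{1},{2,3},{4},{5}}
stable after 2 split(s): 5 block(s)
[2]={2,3}  [1]={1}

Answer: NOT BISIMILAR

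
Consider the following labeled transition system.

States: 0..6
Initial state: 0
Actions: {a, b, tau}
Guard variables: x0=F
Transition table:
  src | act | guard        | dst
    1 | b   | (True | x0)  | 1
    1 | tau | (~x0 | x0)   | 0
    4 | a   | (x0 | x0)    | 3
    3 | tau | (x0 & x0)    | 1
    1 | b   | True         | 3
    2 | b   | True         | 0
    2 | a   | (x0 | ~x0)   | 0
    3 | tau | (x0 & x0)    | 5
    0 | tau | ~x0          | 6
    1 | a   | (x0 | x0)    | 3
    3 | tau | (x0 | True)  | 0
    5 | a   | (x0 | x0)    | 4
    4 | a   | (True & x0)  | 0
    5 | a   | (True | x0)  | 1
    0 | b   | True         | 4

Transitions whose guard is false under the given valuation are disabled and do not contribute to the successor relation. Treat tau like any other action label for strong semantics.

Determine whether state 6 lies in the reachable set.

9 transition(s) survive guard evaluation.
L0 = {0}
L1 = {4,6}  cumulative {0,4,6}
Reachable = {0,4,6}
witness 6: tau

Answer: REACHABLE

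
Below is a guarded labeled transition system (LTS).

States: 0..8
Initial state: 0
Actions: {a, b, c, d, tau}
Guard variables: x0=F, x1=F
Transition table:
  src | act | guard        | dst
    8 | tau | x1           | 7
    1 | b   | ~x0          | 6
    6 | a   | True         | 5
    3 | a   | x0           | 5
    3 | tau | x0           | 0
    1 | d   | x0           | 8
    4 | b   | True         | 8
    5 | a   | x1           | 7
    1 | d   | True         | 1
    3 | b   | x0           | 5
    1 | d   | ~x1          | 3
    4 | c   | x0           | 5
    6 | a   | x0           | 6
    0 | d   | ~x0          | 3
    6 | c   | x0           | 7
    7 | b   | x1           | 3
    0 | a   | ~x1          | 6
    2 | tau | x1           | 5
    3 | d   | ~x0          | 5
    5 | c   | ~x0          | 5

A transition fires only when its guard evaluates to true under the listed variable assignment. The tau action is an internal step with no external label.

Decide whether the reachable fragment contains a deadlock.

Answer: DEADLOCK-FREE

Trace:
R = {0,3,5,6}
  0: a→6  d→3  [deg 2]
  3: d→5  [deg 1]
  5: c→5  [deg 1]
  6: a→5  [deg 1]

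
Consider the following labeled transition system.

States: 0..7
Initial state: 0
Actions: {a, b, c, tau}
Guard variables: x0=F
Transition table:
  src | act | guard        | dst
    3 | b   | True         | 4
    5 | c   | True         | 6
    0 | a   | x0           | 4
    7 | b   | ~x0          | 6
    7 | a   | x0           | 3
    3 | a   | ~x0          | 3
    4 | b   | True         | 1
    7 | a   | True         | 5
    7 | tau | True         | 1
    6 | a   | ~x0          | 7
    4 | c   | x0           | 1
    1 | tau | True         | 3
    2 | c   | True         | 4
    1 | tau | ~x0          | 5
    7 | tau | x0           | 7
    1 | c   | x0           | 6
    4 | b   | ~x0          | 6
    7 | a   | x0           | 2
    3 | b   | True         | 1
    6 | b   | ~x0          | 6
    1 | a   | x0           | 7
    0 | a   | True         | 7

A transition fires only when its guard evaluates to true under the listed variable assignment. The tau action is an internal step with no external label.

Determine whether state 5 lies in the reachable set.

Answer: REACHABLE

Working:
After dropping false guards: 15 live edges.
depth 0: {0}
depth 1: {7}  total {0,7}
depth 2: {1,5,6}  total {0,1,5,6,7}
depth 3: {3}  total {0,1,3,5,6,7}
depth 4: {4}  total {0,1,3,4,5,6,7}
Reach set: {0,1,3,4,5,6,7}
Path to 5: a·a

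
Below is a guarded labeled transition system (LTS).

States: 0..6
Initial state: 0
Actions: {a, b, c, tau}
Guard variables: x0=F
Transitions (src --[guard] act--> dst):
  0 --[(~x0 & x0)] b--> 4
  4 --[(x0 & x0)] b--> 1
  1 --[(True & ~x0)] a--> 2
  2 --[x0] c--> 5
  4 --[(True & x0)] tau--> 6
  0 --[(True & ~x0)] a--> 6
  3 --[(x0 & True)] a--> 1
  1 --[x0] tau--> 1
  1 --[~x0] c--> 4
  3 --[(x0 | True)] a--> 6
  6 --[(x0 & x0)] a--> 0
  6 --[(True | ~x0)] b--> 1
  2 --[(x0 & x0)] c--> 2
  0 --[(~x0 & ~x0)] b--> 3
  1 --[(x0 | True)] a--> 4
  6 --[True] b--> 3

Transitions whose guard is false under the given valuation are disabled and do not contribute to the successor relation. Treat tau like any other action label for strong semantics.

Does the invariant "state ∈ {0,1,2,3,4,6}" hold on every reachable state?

Safe = {0,1,2,3,4,6}
R = {0,1,2,3,4,6}
  0: ✓
  1: ✓
  2: ✓
  3: ✓
  4: ✓
  6: ✓

Answer: INVARIANT HOLDS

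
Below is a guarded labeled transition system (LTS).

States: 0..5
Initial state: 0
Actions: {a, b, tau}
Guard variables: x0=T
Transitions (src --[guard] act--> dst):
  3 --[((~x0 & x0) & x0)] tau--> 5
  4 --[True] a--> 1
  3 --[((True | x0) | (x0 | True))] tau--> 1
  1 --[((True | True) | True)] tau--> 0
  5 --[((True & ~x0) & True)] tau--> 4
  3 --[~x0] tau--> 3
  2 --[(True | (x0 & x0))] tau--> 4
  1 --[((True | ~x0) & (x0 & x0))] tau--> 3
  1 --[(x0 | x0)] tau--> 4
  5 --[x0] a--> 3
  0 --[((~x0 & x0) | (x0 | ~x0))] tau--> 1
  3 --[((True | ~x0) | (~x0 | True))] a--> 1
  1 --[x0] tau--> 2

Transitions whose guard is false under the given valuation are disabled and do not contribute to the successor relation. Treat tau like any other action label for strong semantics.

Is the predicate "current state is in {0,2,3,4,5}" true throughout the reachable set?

Answer: INVARIANT VIOLATED at state 1

Working:
Allowed set {0,2,3,4,5}
R = {0,1,2,3,4}
  0: safe
  1: VIOLATES
  2: safe
  3: safe
  4: safe
counterexample path to 1: tau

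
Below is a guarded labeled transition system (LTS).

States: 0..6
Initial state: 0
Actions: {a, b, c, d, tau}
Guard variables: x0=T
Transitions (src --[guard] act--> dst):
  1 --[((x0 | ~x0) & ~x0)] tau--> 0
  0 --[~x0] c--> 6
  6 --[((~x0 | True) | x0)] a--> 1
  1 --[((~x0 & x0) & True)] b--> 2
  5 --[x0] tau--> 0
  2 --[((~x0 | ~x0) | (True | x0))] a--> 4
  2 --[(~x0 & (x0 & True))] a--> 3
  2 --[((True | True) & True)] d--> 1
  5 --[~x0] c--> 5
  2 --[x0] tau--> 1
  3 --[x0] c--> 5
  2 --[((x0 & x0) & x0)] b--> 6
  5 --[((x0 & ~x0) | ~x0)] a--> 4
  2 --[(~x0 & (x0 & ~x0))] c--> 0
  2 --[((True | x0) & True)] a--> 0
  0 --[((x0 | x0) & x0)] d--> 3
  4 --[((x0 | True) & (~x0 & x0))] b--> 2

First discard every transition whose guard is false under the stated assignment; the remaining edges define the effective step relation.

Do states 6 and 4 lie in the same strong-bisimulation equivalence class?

Refine partition for ~:
  P[0] = {{0,1,2,3,4,5,6}}
  P[1] = {{0},{1,4},{2},{3},{5},{6}}
6 equivalence class(es) (converged in 2)
class of 6: {6}; class of 4: {1,4}

Answer: NOT BISIMILAR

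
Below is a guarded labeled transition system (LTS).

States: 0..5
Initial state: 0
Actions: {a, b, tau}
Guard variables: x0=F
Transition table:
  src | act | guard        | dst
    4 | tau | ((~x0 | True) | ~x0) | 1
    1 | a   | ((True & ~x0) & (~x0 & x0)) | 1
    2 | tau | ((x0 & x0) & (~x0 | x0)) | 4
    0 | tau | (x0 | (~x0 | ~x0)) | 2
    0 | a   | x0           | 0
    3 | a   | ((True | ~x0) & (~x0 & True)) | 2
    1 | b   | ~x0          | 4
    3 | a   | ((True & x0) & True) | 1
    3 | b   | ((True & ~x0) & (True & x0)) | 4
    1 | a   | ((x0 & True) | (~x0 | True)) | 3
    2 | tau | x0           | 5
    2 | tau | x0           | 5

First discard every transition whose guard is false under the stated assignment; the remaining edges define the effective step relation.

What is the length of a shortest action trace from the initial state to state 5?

Answer: UNREACHABLE

Trace:
Layered search for 5:
  L0 = {0}
  L1 = {2}
5 never appears.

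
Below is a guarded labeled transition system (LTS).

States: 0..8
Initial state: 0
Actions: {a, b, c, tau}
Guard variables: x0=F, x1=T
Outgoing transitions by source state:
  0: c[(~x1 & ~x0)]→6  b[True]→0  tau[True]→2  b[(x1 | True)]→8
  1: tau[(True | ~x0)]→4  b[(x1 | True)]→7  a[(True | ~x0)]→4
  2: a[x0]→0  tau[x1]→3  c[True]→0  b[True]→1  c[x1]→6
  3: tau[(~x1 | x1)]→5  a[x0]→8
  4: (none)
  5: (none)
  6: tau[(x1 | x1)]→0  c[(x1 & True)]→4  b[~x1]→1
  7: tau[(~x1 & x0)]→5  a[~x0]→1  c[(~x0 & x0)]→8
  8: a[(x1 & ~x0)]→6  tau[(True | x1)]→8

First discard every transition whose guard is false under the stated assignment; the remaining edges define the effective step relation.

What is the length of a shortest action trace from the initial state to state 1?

BFS to 1:
  L0 = {0}
  L1 = {2,8}
  L2 = {1,3,6}
first hit 1 at d=2 via tau·b

Answer: 2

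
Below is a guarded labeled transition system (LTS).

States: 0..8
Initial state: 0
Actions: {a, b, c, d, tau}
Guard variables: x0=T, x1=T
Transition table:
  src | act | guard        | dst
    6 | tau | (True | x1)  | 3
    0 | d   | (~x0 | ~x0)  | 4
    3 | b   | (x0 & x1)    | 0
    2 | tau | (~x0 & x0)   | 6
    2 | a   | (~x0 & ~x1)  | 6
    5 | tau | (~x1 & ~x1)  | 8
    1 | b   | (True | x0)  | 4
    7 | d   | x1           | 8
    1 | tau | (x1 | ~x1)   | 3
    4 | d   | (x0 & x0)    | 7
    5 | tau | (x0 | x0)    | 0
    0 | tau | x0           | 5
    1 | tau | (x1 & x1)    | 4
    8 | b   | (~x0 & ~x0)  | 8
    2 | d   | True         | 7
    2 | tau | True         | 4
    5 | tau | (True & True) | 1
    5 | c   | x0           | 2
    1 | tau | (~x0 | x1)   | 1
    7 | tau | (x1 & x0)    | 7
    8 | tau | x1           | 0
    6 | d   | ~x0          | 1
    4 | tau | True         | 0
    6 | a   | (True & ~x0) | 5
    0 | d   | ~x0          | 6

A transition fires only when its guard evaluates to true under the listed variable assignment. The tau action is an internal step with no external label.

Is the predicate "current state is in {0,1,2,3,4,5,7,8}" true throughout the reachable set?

Answer: INVARIANT HOLDS

Trace:
Allowed set {0,1,2,3,4,5,7,8}
R = {0,1,2,3,4,5,7,8}
  0: ✓
  1: ✓
  2: ✓
  3: ✓
  4: ✓
  5: ✓
  7: ✓
  8: ✓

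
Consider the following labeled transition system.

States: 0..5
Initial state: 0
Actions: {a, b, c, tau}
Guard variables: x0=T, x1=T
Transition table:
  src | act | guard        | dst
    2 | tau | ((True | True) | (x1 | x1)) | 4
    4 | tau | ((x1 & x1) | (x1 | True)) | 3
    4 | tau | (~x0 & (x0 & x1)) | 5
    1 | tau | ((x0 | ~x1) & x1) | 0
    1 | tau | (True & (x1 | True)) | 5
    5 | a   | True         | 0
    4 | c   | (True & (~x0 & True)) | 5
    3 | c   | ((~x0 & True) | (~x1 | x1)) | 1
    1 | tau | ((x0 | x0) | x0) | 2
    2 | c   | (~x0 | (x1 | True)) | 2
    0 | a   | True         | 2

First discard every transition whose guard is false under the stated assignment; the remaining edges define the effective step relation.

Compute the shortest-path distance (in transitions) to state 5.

Answer: 5

Working:
BFS to 5:
  Layer 0: {0}
  Layer 1: {2}
  Layer 2: {4}
  Layer 3: {3}
  Layer 4: {1}
  Layer 5: {5}
depth(5)=5, e.g. a·tau·tau·c·tau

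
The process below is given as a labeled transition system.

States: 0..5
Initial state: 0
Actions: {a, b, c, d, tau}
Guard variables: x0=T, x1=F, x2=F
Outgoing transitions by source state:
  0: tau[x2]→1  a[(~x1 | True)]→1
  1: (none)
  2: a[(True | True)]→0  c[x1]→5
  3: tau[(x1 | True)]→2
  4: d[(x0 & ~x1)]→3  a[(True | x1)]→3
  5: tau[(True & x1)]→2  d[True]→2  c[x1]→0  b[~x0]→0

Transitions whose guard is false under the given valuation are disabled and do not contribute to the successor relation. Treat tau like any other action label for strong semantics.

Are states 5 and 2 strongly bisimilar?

Refine partition for ~:
  P[0] = {{0,1,2,3,4,5}}
  P[1] = {{0,2},{1},{3},{4},{5}}
  P[2] = {{0},{1},{2},{3},{4},{5}}
6 equivalence class(es) (converged in 3)
[5]={5}  [2]={2}

Answer: NOT BISIMILAR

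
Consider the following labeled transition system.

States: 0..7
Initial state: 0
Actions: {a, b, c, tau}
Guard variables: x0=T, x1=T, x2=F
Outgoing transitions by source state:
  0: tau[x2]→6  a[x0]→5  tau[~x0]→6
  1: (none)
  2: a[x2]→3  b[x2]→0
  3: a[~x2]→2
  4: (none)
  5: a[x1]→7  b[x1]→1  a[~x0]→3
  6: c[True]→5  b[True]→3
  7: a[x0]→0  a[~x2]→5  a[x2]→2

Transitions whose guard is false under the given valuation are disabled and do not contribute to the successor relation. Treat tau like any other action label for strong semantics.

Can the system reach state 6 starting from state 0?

Answer: UNREACHABLE

Analysis:
8 transition(s) survive guard evaluation.
L0 = {0}
L1 = {5}  total {0,5}
L2 = {1,7}  total {0,1,5,7}
Reachable = {0,1,5,7}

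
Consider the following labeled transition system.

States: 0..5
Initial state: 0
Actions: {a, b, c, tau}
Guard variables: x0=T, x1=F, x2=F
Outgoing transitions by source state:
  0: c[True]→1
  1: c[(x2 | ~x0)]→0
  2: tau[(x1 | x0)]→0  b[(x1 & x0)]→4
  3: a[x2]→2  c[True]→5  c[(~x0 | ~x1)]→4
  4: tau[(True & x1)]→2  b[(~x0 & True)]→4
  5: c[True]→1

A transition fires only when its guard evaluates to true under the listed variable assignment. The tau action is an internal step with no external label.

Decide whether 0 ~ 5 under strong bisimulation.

Answer: BISIMILAR

Trace:
Refine partition for ~:
  π0 = {{0,1,2,3,4,5}}
  π1 = {{0,3,5},{1,4},{2}}
  π2 = {{0,5},{1,4},{2},{3}}
Fixed point at round 3; 4 class(es).
class of 0: {0,5}; class of 5: {0,5}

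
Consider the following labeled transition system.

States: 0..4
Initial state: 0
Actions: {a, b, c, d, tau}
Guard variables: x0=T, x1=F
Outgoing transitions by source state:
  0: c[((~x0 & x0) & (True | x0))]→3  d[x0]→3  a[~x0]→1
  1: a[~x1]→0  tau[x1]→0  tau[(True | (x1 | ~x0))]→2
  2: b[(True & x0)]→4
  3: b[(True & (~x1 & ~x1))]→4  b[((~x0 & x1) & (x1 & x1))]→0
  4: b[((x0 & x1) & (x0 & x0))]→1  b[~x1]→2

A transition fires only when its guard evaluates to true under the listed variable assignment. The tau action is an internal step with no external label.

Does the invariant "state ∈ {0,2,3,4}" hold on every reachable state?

Answer: INVARIANT HOLDS

Analysis:
Allowed set {0,2,3,4}
Reachable = {0,2,3,4}
  0: ✓
  2: ✓
  3: ✓
  4: ✓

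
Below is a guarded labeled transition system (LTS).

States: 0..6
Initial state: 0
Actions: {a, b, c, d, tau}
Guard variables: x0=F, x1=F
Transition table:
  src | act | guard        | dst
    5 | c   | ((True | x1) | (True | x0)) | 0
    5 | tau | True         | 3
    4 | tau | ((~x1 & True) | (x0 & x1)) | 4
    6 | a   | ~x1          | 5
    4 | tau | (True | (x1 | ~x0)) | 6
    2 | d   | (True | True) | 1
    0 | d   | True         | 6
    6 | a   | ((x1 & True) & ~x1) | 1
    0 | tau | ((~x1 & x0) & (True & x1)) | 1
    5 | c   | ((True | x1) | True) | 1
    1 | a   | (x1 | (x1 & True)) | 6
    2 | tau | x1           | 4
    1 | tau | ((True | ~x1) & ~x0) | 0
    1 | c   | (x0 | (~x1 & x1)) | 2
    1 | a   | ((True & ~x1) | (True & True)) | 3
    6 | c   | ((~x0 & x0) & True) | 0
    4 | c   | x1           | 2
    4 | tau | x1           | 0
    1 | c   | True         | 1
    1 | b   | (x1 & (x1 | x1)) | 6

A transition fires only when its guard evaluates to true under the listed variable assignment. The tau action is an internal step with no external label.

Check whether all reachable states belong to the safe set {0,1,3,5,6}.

Inv-set: {0,1,3,5,6}
Reachable = {0,1,3,5,6}
  0: ok
  1: ok
  3: ok
  5: ok
  6: ok

Answer: INVARIANT HOLDS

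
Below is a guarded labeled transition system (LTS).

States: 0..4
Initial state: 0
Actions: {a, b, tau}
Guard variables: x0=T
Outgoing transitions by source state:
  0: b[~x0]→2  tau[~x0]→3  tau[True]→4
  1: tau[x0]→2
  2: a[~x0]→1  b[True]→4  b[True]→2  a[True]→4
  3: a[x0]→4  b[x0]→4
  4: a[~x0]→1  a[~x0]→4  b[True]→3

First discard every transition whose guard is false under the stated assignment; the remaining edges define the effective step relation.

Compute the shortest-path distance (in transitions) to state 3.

Answer: 2

Working:
BFS to 3:
  depth 0: {0}
  depth 1: {4}
  depth 2: {3}
first hit 3 at d=2 via tau·b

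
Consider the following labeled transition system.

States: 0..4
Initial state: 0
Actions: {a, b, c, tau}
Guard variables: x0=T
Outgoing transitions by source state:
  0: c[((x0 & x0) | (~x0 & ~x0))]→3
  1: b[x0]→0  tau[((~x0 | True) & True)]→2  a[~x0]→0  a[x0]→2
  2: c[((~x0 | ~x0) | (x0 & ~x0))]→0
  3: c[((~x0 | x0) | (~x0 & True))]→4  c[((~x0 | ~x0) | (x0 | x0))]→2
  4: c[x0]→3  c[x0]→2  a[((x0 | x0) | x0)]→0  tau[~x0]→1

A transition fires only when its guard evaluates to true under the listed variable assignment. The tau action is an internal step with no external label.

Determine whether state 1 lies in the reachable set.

Guard filter leaves 9 enabled edge(s).
L0 = {0}
L1 = {3}  now seen {0,3}
L2 = {2,4}  now seen {0,2,3,4}
Reach set: {0,2,3,4}

Answer: UNREACHABLE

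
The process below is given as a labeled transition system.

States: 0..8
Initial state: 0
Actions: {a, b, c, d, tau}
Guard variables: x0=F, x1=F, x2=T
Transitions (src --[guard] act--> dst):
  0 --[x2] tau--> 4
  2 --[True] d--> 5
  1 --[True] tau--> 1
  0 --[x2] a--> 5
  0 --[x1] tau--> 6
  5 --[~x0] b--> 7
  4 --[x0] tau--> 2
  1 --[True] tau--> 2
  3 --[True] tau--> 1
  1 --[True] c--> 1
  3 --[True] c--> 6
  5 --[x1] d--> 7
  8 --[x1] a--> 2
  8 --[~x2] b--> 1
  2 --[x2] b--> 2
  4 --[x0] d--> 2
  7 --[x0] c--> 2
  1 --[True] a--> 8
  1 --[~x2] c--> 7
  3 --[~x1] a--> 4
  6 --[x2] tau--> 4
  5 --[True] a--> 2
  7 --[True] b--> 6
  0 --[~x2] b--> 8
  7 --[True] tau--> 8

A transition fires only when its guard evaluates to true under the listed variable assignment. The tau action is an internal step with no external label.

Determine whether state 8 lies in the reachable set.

Answer: REACHABLE

Working:
Guard filter leaves 16 enabled edge(s).
depth 0: {0}
depth 1: {4,5}  cumulative {0,4,5}
depth 2: {2,7}  cumulative {0,2,4,5,7}
depth 3: {6,8}  cumulative {0,2,4,5,6,7,8}
R = {0,2,4,5,6,7,8}
trace reaching 8: a·b·tau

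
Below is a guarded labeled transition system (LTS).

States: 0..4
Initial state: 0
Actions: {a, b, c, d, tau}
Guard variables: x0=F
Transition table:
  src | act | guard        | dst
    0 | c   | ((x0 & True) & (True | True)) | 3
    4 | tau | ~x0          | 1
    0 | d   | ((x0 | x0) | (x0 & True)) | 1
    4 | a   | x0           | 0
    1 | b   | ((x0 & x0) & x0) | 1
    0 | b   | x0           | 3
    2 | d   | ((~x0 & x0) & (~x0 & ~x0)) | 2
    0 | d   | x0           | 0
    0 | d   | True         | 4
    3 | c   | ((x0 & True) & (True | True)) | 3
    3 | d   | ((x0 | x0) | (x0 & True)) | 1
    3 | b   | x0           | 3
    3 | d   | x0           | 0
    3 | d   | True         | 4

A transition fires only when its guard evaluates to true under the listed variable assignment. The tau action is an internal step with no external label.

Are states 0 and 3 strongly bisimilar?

Answer: BISIMILAR

Working:
Compute ~ classes (split until stable):
  round 0: {{0,1,2,3,4}}
  round 1: {{0,3},{1,2},{4}}
Fixed point at round 2; 3 class(es).
class of 0: {0,3}; class of 3: {0,3}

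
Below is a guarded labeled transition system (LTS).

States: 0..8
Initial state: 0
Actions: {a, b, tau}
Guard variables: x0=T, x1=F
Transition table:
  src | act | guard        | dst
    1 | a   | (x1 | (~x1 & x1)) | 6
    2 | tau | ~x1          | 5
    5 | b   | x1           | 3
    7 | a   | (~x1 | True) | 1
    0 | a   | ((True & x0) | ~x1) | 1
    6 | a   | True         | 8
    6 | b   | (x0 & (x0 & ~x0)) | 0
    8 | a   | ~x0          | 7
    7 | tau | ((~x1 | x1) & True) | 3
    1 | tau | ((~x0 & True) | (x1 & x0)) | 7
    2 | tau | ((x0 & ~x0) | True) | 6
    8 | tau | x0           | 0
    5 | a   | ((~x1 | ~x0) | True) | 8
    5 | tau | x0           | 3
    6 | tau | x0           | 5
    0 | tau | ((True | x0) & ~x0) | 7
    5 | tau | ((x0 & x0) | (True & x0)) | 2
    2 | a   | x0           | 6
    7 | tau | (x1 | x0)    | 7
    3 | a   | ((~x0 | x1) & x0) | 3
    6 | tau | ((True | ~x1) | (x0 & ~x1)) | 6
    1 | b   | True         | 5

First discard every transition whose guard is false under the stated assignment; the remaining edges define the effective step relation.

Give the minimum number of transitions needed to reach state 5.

Layered search for 5:
  Layer 0: {0}
  Layer 1: {1}
  Layer 2: {5}
first hit 5 at d=2 via a·b

Answer: 2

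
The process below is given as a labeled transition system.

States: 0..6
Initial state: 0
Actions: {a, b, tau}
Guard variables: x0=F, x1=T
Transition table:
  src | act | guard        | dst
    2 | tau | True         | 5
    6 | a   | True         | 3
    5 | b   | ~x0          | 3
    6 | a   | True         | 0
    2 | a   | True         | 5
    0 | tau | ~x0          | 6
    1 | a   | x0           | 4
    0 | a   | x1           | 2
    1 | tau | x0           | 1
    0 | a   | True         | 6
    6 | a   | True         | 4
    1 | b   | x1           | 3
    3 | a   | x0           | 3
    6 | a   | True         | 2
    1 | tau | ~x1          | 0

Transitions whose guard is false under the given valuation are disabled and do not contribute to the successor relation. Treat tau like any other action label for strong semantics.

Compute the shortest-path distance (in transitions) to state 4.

Answer: 2

Working:
BFS to 4:
  Layer 0: {0}
  Layer 1: {2,6}
  Layer 2: {3,4,5}
4 enters at depth 2; path a·a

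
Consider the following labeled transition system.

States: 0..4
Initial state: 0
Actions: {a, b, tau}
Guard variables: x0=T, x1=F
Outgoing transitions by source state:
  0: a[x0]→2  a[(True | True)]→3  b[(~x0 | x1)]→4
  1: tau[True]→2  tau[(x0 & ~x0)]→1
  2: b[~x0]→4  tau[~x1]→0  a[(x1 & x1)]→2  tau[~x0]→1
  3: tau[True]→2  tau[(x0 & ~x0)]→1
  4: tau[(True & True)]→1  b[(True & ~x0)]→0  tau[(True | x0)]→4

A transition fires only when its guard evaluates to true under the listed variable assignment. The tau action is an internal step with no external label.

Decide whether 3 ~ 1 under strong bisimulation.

Bisimulation quotient by refinement:
  π0 = {{0,1,2,3,4}}
  π1 = {{0},{1,2,3,4}}
  π2 = {{0},{1,3,4},{2}}
  π3 = {{0},{1,3},{2},{4}}
stable after 4 split(s): 4 block(s)
class of 3: {1,3}; class of 1: {1,3}

Answer: BISIMILAR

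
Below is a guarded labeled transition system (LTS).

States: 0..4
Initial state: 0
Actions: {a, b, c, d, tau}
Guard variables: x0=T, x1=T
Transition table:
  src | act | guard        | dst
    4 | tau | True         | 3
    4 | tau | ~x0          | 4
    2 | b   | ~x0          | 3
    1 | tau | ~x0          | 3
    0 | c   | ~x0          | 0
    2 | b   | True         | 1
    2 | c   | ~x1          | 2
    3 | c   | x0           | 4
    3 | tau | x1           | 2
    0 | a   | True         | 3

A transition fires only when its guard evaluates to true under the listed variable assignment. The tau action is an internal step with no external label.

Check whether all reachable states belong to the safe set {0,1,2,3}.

Answer: INVARIANT VIOLATED at state 4

Trace:
Allowed set {0,1,2,3}
R = {0,1,2,3,4}
  0: ✓
  1: ✓
  2: ✓
  3: ✓
  4: VIOLATES
reach 4 via a·c — violates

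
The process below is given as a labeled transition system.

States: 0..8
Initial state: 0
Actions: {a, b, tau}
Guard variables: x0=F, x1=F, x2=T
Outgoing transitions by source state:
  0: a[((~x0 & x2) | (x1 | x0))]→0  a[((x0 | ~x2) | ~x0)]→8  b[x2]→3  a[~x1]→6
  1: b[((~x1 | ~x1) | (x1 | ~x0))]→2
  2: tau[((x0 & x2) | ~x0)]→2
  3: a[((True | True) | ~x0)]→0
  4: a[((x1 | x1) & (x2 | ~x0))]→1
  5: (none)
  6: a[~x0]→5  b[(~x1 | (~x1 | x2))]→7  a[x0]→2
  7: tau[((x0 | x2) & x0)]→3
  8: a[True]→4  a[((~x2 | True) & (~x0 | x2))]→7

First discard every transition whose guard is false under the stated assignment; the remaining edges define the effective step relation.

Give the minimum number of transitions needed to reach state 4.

Breadth-first toward 4:
  Layer 0: {0}
  Layer 1: {3,6,8}
  Layer 2: {4,5,7}
depth(4)=2, e.g. a·a

Answer: 2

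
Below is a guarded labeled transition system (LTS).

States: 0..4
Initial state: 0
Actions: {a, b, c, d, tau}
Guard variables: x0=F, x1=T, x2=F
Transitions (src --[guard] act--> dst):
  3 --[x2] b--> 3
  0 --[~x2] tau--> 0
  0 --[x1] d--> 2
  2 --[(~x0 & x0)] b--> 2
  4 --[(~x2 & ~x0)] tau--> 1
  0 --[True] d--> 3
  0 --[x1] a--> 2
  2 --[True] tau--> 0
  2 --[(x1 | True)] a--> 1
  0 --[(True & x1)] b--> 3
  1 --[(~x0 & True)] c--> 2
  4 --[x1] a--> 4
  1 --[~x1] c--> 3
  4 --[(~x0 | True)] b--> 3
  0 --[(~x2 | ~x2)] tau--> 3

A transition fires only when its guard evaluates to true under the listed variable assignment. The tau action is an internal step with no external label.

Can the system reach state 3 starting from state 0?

Guard filter leaves 12 enabled edge(s).
Layer 0: {0}
Layer 1: {2,3}  cumulative {0,2,3}
Layer 2: {1}  cumulative {0,1,2,3}
Reachable = {0,1,2,3}
witness 3: tau

Answer: REACHABLE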